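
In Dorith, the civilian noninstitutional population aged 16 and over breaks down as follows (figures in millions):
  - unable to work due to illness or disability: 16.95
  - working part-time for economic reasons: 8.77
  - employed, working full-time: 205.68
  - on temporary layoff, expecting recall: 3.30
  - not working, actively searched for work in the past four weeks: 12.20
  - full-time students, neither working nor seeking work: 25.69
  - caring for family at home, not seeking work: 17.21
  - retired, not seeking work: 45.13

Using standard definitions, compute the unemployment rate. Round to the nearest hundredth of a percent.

Employed = 8.77 + 205.68 = 214.45 million (anyone who worked, including part-time for economic reasons, counts as employed).
Unemployed = 3.30 + 12.20 = 15.50 million (jobless and actively searching, or on temporary layoff).
Labor force = 214.45 + 15.50 = 229.95 million.
Unemployment rate = 15.50 / 229.95 = 6.74%.

Unemployment rate ≈ 6.74%.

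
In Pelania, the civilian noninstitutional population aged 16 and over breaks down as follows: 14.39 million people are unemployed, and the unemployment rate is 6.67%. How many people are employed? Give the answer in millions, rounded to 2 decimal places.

Labor force = U / u = 14.39 / 0.0667 ≈ 215.74 million.
Employed = labor force − unemployed = 215.74 − 14.39 = 201.35 million.

About 201.35 million are employed.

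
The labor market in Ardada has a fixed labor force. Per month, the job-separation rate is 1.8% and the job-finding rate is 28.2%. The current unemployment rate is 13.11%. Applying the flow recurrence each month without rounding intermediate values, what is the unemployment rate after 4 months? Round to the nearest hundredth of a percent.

Unemployment rate after four months ≈ 7.71%.

With a fixed labor force, u_{t+1} = u_t + s·(1−u_t) − f·u_t = u_t·(1−s−f) + s.
Here 1−s−f = 0.700 and s = 0.018.
u_1 = 0.131100 × 0.700 + 0.018 = 0.109770.
u_2 = 0.109770 × 0.700 + 0.018 = 0.094839.
u_3 = 0.094839 × 0.700 + 0.018 = 0.084387.
u_4 = 0.084387 × 0.700 + 0.018 = 0.077071.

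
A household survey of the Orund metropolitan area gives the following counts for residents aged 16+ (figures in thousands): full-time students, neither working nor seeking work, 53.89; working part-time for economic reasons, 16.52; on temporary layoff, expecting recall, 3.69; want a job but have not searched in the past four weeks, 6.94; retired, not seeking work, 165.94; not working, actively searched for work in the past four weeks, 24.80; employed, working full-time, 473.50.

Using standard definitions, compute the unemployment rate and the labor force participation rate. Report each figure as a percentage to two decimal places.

Unemployment rate ≈ 5.49%; labor force participation rate ≈ 69.57%.

Employed = 16.52 + 473.50 = 490.02 thousand (anyone who worked, including part-time for economic reasons, counts as employed).
Unemployed = 3.69 + 24.80 = 28.49 thousand (jobless and actively searching, or on temporary layoff).
Labor force = 490.02 + 28.49 = 518.51 thousand.
Not in labor force = 53.89 + 6.94 + 165.94 = 226.77 thousand (those not working and not actively searching are outside the labor force — including those who want a job but have given up searching).
Civilian working-age population = 518.51 + 226.77 = 745.28 thousand.
Unemployment rate = 28.49 / 518.51 = 5.49%.
Labor force participation rate = 518.51 / 745.28 = 69.57%.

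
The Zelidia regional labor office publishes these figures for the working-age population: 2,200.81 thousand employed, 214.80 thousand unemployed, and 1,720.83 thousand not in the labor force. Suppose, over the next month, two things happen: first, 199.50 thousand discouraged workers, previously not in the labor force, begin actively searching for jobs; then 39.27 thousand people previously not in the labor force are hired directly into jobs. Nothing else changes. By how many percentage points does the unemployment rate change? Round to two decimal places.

Initially, labor force = 2,200.81 + 214.80 = 2,415.61 thousand, so u = 214.80/2,415.61 = 8.89%.
After the first change, unemployed and labor force both rise by 199.50 → E = 2,200.81, U = 414.30, labor force = 2,615.11 thousand.
After the second change, employed and labor force both rise by 39.27; unemployed unchanged → E = 2,240.08, U = 414.30, labor force = 2,654.38 thousand.
New unemployment rate = 414.30 / 2,654.38 = 15.61%.
Change = 15.61% − 8.89% = +6.72 percentage points.

The unemployment rate changes by +6.72 percentage points.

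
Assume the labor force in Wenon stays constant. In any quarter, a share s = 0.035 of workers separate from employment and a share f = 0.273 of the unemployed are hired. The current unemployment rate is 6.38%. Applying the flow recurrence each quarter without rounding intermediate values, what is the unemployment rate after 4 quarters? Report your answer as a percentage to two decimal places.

With a fixed labor force, u_{t+1} = u_t + s·(1−u_t) − f·u_t = u_t·(1−s−f) + s.
Here 1−s−f = 0.692 and s = 0.035.
u_1 = 0.063800 × 0.692 + 0.035 = 0.079150.
u_2 = 0.079150 × 0.692 + 0.035 = 0.089772.
u_3 = 0.089772 × 0.692 + 0.035 = 0.097122.
u_4 = 0.097122 × 0.692 + 0.035 = 0.102208.

Unemployment rate after four quarters ≈ 10.22%.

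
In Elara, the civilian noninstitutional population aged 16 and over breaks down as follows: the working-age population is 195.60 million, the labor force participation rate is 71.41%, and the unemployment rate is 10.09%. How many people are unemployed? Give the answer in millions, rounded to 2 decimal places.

About 14.09 million are unemployed.

Labor force = 0.7141 × 195.60 = 139.68 million.
Unemployed = 0.1009 × 139.68 ≈ 14.09 million.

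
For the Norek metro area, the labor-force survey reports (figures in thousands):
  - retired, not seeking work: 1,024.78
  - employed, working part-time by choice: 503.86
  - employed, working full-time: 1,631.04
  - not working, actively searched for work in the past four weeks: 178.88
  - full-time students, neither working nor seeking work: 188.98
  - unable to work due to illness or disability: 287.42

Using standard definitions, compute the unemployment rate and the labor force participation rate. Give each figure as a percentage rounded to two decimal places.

Employed = 503.86 + 1,631.04 = 2,134.90 thousand.
Unemployed = 178.88 thousand.
Labor force = 2,134.90 + 178.88 = 2,313.78 thousand.
Not in labor force = 1,024.78 + 188.98 + 287.42 = 1,501.18 thousand (those not working and not actively searching are outside the labor force).
Civilian working-age population = 2,313.78 + 1,501.18 = 3,814.96 thousand.
Unemployment rate = 178.88 / 2,313.78 = 7.73%.
Labor force participation rate = 2,313.78 / 3,814.96 = 60.65%.

Unemployment rate ≈ 7.73%; labor force participation rate ≈ 60.65%.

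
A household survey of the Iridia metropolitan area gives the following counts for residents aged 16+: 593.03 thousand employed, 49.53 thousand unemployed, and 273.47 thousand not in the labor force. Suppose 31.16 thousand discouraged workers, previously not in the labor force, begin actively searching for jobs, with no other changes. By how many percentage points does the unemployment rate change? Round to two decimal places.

The unemployment rate changes by +4.27 percentage points.

Initially, labor force = 593.03 + 49.53 = 642.56 thousand, so u = 49.53/642.56 = 7.71%.
After the change, unemployed and labor force both rise by 31.16 → E = 593.03, U = 80.69, labor force = 673.72 thousand.
New unemployment rate = 80.69 / 673.72 = 11.98%.
Change = 11.98% − 7.71% = +4.27 percentage points.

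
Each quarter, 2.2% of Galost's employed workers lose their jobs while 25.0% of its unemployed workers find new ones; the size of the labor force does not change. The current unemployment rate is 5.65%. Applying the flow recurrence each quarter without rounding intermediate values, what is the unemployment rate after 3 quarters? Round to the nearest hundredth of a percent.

With a fixed labor force, u_{t+1} = u_t + s·(1−u_t) − f·u_t = u_t·(1−s−f) + s.
Here 1−s−f = 0.728 and s = 0.022.
u_1 = 0.056500 × 0.728 + 0.022 = 0.063132.
u_2 = 0.063132 × 0.728 + 0.022 = 0.067960.
u_3 = 0.067960 × 0.728 + 0.022 = 0.071475.

Unemployment rate after three quarters ≈ 7.15%.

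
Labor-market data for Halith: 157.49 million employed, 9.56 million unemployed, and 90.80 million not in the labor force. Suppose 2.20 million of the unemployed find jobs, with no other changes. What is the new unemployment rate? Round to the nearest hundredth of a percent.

Initially, labor force = 157.49 + 9.56 = 167.05 million, so u = 9.56/167.05 = 5.72%.
After the change, unemployed falls and employed rises by 2.20; labor force unchanged → E = 159.69, U = 7.36, labor force = 167.05 million.
New unemployment rate = 7.36 / 167.05 = 4.41%.

New unemployment rate ≈ 4.41%.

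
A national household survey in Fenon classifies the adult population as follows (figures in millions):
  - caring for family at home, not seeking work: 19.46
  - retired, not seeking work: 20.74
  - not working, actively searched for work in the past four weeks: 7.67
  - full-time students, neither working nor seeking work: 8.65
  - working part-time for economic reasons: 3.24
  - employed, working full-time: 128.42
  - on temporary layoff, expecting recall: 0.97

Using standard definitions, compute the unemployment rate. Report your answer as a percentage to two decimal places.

Unemployment rate ≈ 6.16%.

Employed = 3.24 + 128.42 = 131.66 million (anyone who worked, including part-time for economic reasons, counts as employed).
Unemployed = 7.67 + 0.97 = 8.64 million (jobless and actively searching, or on temporary layoff).
Labor force = 131.66 + 8.64 = 140.30 million.
Unemployment rate = 8.64 / 140.30 = 6.16%.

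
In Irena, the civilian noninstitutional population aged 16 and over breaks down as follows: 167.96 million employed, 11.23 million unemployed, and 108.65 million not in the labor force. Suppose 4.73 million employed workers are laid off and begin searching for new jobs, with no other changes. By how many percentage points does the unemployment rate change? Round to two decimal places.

Initially, labor force = 167.96 + 11.23 = 179.19 million, so u = 11.23/179.19 = 6.27%.
After the change, employed falls and unemployed rises by 4.73; labor force unchanged → E = 163.23, U = 15.96, labor force = 179.19 million.
New unemployment rate = 15.96 / 179.19 = 8.91%.
Change = 8.91% − 6.27% = +2.64 percentage points.

The unemployment rate changes by +2.64 percentage points.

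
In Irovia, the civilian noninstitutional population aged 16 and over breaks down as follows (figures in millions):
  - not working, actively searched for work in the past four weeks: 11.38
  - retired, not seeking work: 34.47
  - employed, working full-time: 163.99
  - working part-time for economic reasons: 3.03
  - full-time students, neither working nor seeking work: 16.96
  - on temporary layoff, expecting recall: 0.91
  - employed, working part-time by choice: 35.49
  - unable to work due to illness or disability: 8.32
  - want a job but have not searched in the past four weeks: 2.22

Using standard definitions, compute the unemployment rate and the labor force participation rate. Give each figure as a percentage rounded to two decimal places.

Employed = 163.99 + 3.03 + 35.49 = 202.51 million (anyone who worked, including part-time for economic reasons, counts as employed).
Unemployed = 11.38 + 0.91 = 12.29 million (jobless and actively searching, or on temporary layoff).
Labor force = 202.51 + 12.29 = 214.80 million.
Not in labor force = 34.47 + 16.96 + 8.32 + 2.22 = 61.97 million (those not working and not actively searching are outside the labor force — including those who want a job but have given up searching).
Civilian working-age population = 214.80 + 61.97 = 276.77 million.
Unemployment rate = 12.29 / 214.80 = 5.72%.
Labor force participation rate = 214.80 / 276.77 = 77.61%.

Unemployment rate ≈ 5.72%; labor force participation rate ≈ 77.61%.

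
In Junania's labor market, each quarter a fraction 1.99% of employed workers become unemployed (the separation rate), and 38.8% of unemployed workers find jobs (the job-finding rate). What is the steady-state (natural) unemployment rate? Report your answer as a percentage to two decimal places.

Steady-state unemployment rate ≈ 4.88%.

At steady state the flows balance: s·E = f·U, so U/(E+U) = s/(s+f).
u* = 1.99 / (1.99 + 38.8) = 1.99 / 40.79 = 4.88%.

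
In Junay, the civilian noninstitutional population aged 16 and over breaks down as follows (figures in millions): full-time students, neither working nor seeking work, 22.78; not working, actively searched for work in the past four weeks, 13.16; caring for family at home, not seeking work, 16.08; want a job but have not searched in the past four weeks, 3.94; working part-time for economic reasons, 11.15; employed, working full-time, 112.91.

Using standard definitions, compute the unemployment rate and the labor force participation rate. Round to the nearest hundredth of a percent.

Employed = 11.15 + 112.91 = 124.06 million (anyone who worked, including part-time for economic reasons, counts as employed).
Unemployed = 13.16 million.
Labor force = 124.06 + 13.16 = 137.22 million.
Not in labor force = 22.78 + 16.08 + 3.94 = 42.80 million (those not working and not actively searching are outside the labor force — including those who want a job but have given up searching).
Civilian working-age population = 137.22 + 42.80 = 180.02 million.
Unemployment rate = 13.16 / 137.22 = 9.59%.
Labor force participation rate = 137.22 / 180.02 = 76.22%.

Unemployment rate ≈ 9.59%; labor force participation rate ≈ 76.22%.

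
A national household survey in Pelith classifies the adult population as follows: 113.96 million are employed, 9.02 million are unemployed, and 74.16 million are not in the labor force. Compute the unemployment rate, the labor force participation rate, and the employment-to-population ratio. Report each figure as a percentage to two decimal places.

Unemployment rate ≈ 7.33%; labor force participation rate ≈ 62.38%; employment-population ratio ≈ 57.81%.

Labor force = employed + unemployed = 113.96 + 9.02 = 122.98 million.
Working-age population = 122.98 + 74.16 = 197.14 million.
Unemployment rate = 9.02 / 122.98 = 7.33%.
Labor force participation rate = 122.98 / 197.14 = 62.38%.
Employment-population ratio = 113.96 / 197.14 = 57.81%.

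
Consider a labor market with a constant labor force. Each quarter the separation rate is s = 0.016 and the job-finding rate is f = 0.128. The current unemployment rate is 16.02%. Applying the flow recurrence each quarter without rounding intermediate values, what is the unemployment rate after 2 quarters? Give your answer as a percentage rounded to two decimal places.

Unemployment rate after two quarters ≈ 14.71%.

With a fixed labor force, u_{t+1} = u_t + s·(1−u_t) − f·u_t = u_t·(1−s−f) + s.
Here 1−s−f = 0.856 and s = 0.016.
u_1 = 0.160200 × 0.856 + 0.016 = 0.153131.
u_2 = 0.153131 × 0.856 + 0.016 = 0.147080.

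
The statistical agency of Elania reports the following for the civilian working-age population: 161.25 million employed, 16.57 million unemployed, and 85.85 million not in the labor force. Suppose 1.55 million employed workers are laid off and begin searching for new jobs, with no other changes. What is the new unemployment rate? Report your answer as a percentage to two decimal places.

New unemployment rate ≈ 10.19%.

Initially, labor force = 161.25 + 16.57 = 177.82 million, so u = 16.57/177.82 = 9.32%.
After the change, employed falls and unemployed rises by 1.55; labor force unchanged → E = 159.70, U = 18.12, labor force = 177.82 million.
New unemployment rate = 18.12 / 177.82 = 10.19%.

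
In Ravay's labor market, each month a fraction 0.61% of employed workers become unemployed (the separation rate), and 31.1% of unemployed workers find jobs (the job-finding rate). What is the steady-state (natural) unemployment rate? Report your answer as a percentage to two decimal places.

Steady-state unemployment rate ≈ 1.92%.

At steady state the flows balance: s·E = f·U, so U/(E+U) = s/(s+f).
u* = 0.61 / (0.61 + 31.1) = 0.61 / 31.71 = 1.92%.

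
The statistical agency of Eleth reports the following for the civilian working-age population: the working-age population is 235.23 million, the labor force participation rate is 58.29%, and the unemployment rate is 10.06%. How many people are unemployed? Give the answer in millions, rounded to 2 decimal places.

Labor force = 0.5829 × 235.23 = 137.12 million.
Unemployed = 0.1006 × 137.12 ≈ 13.79 million.

About 13.79 million are unemployed.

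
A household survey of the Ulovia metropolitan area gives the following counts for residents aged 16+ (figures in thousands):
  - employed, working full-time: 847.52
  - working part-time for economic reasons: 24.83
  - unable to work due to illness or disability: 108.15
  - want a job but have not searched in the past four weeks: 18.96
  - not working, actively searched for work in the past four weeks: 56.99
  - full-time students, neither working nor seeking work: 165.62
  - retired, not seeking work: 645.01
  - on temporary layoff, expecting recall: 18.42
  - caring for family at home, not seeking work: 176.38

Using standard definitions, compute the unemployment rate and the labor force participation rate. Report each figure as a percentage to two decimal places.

Unemployment rate ≈ 7.96%; labor force participation rate ≈ 45.97%.

Employed = 847.52 + 24.83 = 872.35 thousand (anyone who worked, including part-time for economic reasons, counts as employed).
Unemployed = 56.99 + 18.42 = 75.41 thousand (jobless and actively searching, or on temporary layoff).
Labor force = 872.35 + 75.41 = 947.76 thousand.
Not in labor force = 108.15 + 18.96 + 165.62 + 645.01 + 176.38 = 1,114.12 thousand (those not working and not actively searching are outside the labor force — including those who want a job but have given up searching).
Civilian working-age population = 947.76 + 1,114.12 = 2,061.88 thousand.
Unemployment rate = 75.41 / 947.76 = 7.96%.
Labor force participation rate = 947.76 / 2,061.88 = 45.97%.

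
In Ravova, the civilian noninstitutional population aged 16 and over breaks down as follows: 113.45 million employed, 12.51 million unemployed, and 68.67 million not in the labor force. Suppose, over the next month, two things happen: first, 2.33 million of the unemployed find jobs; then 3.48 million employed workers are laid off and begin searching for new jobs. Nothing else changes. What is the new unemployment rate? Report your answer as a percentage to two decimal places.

New unemployment rate ≈ 10.84%.

Initially, labor force = 113.45 + 12.51 = 125.96 million, so u = 12.51/125.96 = 9.93%.
After the first change, unemployed falls and employed rises by 2.33; labor force unchanged → E = 115.78, U = 10.18, labor force = 125.96 million.
After the second change, employed falls and unemployed rises by 3.48; labor force unchanged → E = 112.30, U = 13.66, labor force = 125.96 million.
New unemployment rate = 13.66 / 125.96 = 10.84%.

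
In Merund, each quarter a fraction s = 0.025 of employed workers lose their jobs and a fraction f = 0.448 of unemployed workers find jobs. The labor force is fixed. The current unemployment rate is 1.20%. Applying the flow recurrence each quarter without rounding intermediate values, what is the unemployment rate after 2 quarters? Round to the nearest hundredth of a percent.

Unemployment rate after two quarters ≈ 4.15%.

With a fixed labor force, u_{t+1} = u_t + s·(1−u_t) − f·u_t = u_t·(1−s−f) + s.
Here 1−s−f = 0.527 and s = 0.025.
u_1 = 0.012000 × 0.527 + 0.025 = 0.031324.
u_2 = 0.031324 × 0.527 + 0.025 = 0.041508.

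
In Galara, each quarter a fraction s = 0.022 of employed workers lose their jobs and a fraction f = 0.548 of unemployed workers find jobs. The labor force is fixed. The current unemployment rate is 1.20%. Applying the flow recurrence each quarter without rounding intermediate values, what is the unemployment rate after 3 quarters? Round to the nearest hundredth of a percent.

Unemployment rate after three quarters ≈ 3.65%.

With a fixed labor force, u_{t+1} = u_t + s·(1−u_t) − f·u_t = u_t·(1−s−f) + s.
Here 1−s−f = 0.430 and s = 0.022.
u_1 = 0.012000 × 0.430 + 0.022 = 0.027160.
u_2 = 0.027160 × 0.430 + 0.022 = 0.033679.
u_3 = 0.033679 × 0.430 + 0.022 = 0.036482.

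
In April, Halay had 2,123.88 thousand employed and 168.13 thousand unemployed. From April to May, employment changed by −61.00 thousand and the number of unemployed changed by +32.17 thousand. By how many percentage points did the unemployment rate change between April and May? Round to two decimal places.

The unemployment rate changed by +1.51 percentage points.

April: labor force = 2,123.88 + 168.13 = 2,292.01; u = 168.13/2,292.01 = 7.34%.
May: labor force = 2,062.88 + 200.30 = 2,263.18; u = 200.30/2,263.18 = 8.85%.
Change = 8.85% − 7.34% = +1.51 pp.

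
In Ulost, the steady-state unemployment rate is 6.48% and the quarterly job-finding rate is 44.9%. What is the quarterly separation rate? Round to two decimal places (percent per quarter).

Separation rate ≈ 3.11% per quarter.

From u* = s/(s+f): s = u·f/(1−u).
s = 0.0648 × 44.9 / (1 − 0.0648) = 2.9095 / 0.9352 ≈ 3.11% per quarter.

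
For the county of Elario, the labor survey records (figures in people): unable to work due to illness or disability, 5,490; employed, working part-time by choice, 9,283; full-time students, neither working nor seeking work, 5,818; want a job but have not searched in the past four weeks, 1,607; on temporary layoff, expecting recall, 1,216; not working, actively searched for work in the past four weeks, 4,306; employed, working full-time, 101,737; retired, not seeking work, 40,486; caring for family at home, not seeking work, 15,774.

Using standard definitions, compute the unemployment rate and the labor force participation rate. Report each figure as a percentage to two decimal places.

Unemployment rate ≈ 4.74%; labor force participation rate ≈ 62.75%.

Employed = 9,283 + 101,737 = 111,020.
Unemployed = 1,216 + 4,306 = 5,522 (jobless and actively searching, or on temporary layoff).
Labor force = 111,020 + 5,522 = 116,542.
Not in labor force = 5,490 + 5,818 + 1,607 + 40,486 + 15,774 = 69,175 (those not working and not actively searching are outside the labor force — including those who want a job but have given up searching).
Civilian working-age population = 116,542 + 69,175 = 185,717.
Unemployment rate = 5,522 / 116,542 = 4.74%.
Labor force participation rate = 116,542 / 185,717 = 62.75%.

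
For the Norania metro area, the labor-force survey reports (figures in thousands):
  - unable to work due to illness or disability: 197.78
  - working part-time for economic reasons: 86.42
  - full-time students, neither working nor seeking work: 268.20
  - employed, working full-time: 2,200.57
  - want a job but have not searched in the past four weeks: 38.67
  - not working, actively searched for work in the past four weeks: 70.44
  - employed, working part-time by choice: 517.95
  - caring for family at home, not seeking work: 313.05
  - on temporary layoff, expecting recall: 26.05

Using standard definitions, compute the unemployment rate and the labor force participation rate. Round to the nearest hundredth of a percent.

Unemployment rate ≈ 3.33%; labor force participation rate ≈ 78.01%.

Employed = 86.42 + 2,200.57 + 517.95 = 2,804.94 thousand (anyone who worked, including part-time for economic reasons, counts as employed).
Unemployed = 70.44 + 26.05 = 96.49 thousand (jobless and actively searching, or on temporary layoff).
Labor force = 2,804.94 + 96.49 = 2,901.43 thousand.
Not in labor force = 197.78 + 268.20 + 38.67 + 313.05 = 817.70 thousand (those not working and not actively searching are outside the labor force — including those who want a job but have given up searching).
Civilian working-age population = 2,901.43 + 817.70 = 3,719.13 thousand.
Unemployment rate = 96.49 / 2,901.43 = 3.33%.
Labor force participation rate = 2,901.43 / 3,719.13 = 78.01%.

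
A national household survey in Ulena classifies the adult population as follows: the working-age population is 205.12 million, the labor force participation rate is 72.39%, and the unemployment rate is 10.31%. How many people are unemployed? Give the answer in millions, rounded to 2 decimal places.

Labor force = 0.7239 × 205.12 = 148.49 million.
Unemployed = 0.1031 × 148.49 ≈ 15.31 million.

About 15.31 million are unemployed.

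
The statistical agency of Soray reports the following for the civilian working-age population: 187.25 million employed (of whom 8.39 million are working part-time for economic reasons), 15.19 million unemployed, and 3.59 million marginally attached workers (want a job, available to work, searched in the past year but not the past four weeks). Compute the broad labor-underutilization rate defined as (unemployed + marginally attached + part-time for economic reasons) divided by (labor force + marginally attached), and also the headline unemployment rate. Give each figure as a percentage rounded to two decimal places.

Broad underutilization rate ≈ 13.19%; headline unemployment rate ≈ 7.50%.

Labor force = 187.25 + 15.19 = 202.44 million.
Numerator = 15.19 + 3.59 + 8.39 = 27.17 million.
Denominator = 202.44 + 3.59 = 206.03 million.
Broad rate = 27.17 / 206.03 = 13.19%.
Headline unemployment rate = 15.19 / 202.44 = 7.50%.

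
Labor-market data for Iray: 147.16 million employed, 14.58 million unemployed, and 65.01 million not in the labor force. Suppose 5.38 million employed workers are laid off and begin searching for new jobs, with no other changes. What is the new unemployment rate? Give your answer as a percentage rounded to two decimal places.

Initially, labor force = 147.16 + 14.58 = 161.74 million, so u = 14.58/161.74 = 9.01%.
After the change, employed falls and unemployed rises by 5.38; labor force unchanged → E = 141.78, U = 19.96, labor force = 161.74 million.
New unemployment rate = 19.96 / 161.74 = 12.34%.

New unemployment rate ≈ 12.34%.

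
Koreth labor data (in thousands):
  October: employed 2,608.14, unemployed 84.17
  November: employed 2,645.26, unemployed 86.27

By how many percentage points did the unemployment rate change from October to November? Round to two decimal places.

The unemployment rate changed by +0.03 percentage points.

October: labor force = 2,608.14 + 84.17 = 2,692.31; u = 84.17/2,692.31 = 3.13%.
November: labor force = 2,645.26 + 86.27 = 2,731.53; u = 86.27/2,731.53 = 3.16%.
Change = 3.16% − 3.13% = +0.03 pp.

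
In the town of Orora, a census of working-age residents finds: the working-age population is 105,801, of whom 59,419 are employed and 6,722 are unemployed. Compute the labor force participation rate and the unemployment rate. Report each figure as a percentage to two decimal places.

Labor force = employed + unemployed = 59,419 + 6,722 = 66,141.
Unemployment rate = 6,722 / 66,141 = 10.16%.
Labor force participation rate = 66,141 / 105,801 = 62.51%.

Labor force participation rate ≈ 62.51%; unemployment rate ≈ 10.16%.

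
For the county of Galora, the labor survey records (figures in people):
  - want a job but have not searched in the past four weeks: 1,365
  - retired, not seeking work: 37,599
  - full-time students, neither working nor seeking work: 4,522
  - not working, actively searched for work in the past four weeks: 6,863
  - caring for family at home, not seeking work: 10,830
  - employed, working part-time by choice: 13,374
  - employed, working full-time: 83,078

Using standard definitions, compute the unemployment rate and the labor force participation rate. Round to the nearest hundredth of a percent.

Employed = 13,374 + 83,078 = 96,452.
Unemployed = 6,863.
Labor force = 96,452 + 6,863 = 103,315.
Not in labor force = 1,365 + 37,599 + 4,522 + 10,830 = 54,316 (those not working and not actively searching are outside the labor force — including those who want a job but have given up searching).
Civilian working-age population = 103,315 + 54,316 = 157,631.
Unemployment rate = 6,863 / 103,315 = 6.64%.
Labor force participation rate = 103,315 / 157,631 = 65.54%.

Unemployment rate ≈ 6.64%; labor force participation rate ≈ 65.54%.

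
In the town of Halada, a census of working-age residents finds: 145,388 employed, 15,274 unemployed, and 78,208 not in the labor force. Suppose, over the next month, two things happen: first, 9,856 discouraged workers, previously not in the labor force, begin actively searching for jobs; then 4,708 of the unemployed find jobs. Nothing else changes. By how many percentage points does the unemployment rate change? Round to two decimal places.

The unemployment rate changes by +2.47 percentage points.

Initially, labor force = 145,388 + 15,274 = 160,662, so u = 15,274/160,662 = 9.51%.
After the first change, unemployed and labor force both rise by 9,856 → E = 145,388, U = 25,130, labor force = 170,518.
After the second change, unemployed falls and employed rises by 4,708; labor force unchanged → E = 150,096, U = 20,422, labor force = 170,518.
New unemployment rate = 20,422 / 170,518 = 11.98%.
Change = 11.98% − 9.51% = +2.47 percentage points.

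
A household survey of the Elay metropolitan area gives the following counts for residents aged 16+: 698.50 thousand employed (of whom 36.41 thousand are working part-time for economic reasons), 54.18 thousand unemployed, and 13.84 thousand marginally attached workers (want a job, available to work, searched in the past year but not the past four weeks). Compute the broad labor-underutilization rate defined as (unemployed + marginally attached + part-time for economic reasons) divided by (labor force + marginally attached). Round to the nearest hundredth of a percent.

Labor force = 698.50 + 54.18 = 752.68 thousand.
Numerator = 54.18 + 13.84 + 36.41 = 104.43 thousand.
Denominator = 752.68 + 13.84 = 766.52 thousand.
Broad rate = 104.43 / 766.52 = 13.62%.

Broad underutilization rate ≈ 13.62%.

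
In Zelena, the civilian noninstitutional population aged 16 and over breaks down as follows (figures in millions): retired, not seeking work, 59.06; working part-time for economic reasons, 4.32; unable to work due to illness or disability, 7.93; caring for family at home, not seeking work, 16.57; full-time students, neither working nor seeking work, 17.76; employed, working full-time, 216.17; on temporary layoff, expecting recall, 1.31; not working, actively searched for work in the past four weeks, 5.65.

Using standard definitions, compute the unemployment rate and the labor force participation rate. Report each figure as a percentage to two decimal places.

Employed = 4.32 + 216.17 = 220.49 million (anyone who worked, including part-time for economic reasons, counts as employed).
Unemployed = 1.31 + 5.65 = 6.96 million (jobless and actively searching, or on temporary layoff).
Labor force = 220.49 + 6.96 = 227.45 million.
Not in labor force = 59.06 + 7.93 + 16.57 + 17.76 = 101.32 million (those not working and not actively searching are outside the labor force).
Civilian working-age population = 227.45 + 101.32 = 328.77 million.
Unemployment rate = 6.96 / 227.45 = 3.06%.
Labor force participation rate = 227.45 / 328.77 = 69.18%.

Unemployment rate ≈ 3.06%; labor force participation rate ≈ 69.18%.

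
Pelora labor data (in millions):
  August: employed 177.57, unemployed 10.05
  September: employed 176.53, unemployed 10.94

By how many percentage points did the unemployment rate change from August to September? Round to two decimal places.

August: labor force = 177.57 + 10.05 = 187.62; u = 10.05/187.62 = 5.36%.
September: labor force = 176.53 + 10.94 = 187.47; u = 10.94/187.47 = 5.84%.
Change = 5.84% − 5.36% = +0.48 pp.

The unemployment rate changed by +0.48 percentage points.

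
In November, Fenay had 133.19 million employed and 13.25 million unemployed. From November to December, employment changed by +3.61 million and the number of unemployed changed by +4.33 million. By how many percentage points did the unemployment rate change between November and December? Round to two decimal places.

The unemployment rate changed by +2.34 percentage points.

November: labor force = 133.19 + 13.25 = 146.44; u = 13.25/146.44 = 9.05%.
December: labor force = 136.80 + 17.58 = 154.38; u = 17.58/154.38 = 11.39%.
Change = 11.39% − 9.05% = +2.34 pp.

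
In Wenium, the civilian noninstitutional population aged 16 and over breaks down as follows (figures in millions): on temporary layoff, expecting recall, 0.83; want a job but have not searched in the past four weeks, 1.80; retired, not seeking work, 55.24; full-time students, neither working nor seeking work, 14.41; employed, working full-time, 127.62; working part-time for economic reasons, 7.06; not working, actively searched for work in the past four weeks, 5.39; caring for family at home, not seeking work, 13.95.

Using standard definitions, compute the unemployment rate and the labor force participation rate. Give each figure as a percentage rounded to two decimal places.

Employed = 127.62 + 7.06 = 134.68 million (anyone who worked, including part-time for economic reasons, counts as employed).
Unemployed = 0.83 + 5.39 = 6.22 million (jobless and actively searching, or on temporary layoff).
Labor force = 134.68 + 6.22 = 140.90 million.
Not in labor force = 1.80 + 55.24 + 14.41 + 13.95 = 85.40 million (those not working and not actively searching are outside the labor force — including those who want a job but have given up searching).
Civilian working-age population = 140.90 + 85.40 = 226.30 million.
Unemployment rate = 6.22 / 140.90 = 4.41%.
Labor force participation rate = 140.90 / 226.30 = 62.26%.

Unemployment rate ≈ 4.41%; labor force participation rate ≈ 62.26%.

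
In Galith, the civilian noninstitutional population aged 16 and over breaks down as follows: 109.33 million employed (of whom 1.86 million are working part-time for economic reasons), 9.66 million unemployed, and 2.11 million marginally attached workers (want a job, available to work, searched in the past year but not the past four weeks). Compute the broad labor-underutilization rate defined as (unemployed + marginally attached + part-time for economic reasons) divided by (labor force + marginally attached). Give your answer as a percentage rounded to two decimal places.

Labor force = 109.33 + 9.66 = 118.99 million.
Numerator = 9.66 + 2.11 + 1.86 = 13.63 million.
Denominator = 118.99 + 2.11 = 121.10 million.
Broad rate = 13.63 / 121.10 = 11.26%.

Broad underutilization rate ≈ 11.26%.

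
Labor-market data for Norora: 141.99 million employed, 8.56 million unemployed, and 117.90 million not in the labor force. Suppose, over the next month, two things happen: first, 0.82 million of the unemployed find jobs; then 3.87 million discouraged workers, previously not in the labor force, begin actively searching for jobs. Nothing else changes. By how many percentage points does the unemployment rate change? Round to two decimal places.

The unemployment rate changes by +1.83 percentage points.

Initially, labor force = 141.99 + 8.56 = 150.55 million, so u = 8.56/150.55 = 5.69%.
After the first change, unemployed falls and employed rises by 0.82; labor force unchanged → E = 142.81, U = 7.74, labor force = 150.55 million.
After the second change, unemployed and labor force both rise by 3.87 → E = 142.81, U = 11.61, labor force = 154.42 million.
New unemployment rate = 11.61 / 154.42 = 7.52%.
Change = 7.52% − 5.69% = +1.83 percentage points.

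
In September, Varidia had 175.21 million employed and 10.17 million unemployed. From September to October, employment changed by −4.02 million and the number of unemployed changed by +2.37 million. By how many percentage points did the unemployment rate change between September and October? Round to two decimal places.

The unemployment rate changed by +1.34 percentage points.

September: labor force = 175.21 + 10.17 = 185.38; u = 10.17/185.38 = 5.49%.
October: labor force = 171.19 + 12.54 = 183.73; u = 12.54/183.73 = 6.83%.
Change = 6.83% − 5.49% = +1.34 pp.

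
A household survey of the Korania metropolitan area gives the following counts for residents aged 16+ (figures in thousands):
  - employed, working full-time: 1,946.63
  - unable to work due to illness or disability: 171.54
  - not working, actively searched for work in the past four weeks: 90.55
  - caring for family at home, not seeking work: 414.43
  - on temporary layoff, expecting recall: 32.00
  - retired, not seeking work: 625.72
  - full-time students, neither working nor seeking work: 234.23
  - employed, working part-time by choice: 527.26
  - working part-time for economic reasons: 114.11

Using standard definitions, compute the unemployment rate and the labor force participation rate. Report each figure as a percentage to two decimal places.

Employed = 1,946.63 + 527.26 + 114.11 = 2,588.00 thousand (anyone who worked, including part-time for economic reasons, counts as employed).
Unemployed = 90.55 + 32.00 = 122.55 thousand (jobless and actively searching, or on temporary layoff).
Labor force = 2,588.00 + 122.55 = 2,710.55 thousand.
Not in labor force = 171.54 + 414.43 + 625.72 + 234.23 = 1,445.92 thousand (those not working and not actively searching are outside the labor force).
Civilian working-age population = 2,710.55 + 1,445.92 = 4,156.47 thousand.
Unemployment rate = 122.55 / 2,710.55 = 4.52%.
Labor force participation rate = 2,710.55 / 4,156.47 = 65.21%.

Unemployment rate ≈ 4.52%; labor force participation rate ≈ 65.21%.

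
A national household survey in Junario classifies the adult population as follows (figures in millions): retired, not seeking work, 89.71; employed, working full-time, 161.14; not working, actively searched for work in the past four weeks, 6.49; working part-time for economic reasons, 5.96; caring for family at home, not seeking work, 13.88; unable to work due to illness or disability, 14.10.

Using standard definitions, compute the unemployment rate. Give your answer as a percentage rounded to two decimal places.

Unemployment rate ≈ 3.74%.

Employed = 161.14 + 5.96 = 167.10 million (anyone who worked, including part-time for economic reasons, counts as employed).
Unemployed = 6.49 million.
Labor force = 167.10 + 6.49 = 173.59 million.
Unemployment rate = 6.49 / 173.59 = 3.74%.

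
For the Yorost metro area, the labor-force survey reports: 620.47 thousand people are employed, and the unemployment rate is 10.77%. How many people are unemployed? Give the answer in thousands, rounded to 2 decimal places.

About 74.89 thousand are unemployed.

Let U be the number unemployed. The labor force is E + U, and U/(E+U) = 0.1077.
So U = 0.1077 × 620.47 / (1 − 0.1077) = 66.8246 / 0.8923 ≈ 74.89 thousand.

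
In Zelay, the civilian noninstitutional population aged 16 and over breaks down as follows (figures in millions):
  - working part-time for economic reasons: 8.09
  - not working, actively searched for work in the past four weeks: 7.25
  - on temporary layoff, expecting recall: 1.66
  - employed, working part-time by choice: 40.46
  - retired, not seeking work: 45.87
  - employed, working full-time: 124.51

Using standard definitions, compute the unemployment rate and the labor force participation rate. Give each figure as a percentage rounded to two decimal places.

Unemployment rate ≈ 4.90%; labor force participation rate ≈ 79.87%.

Employed = 8.09 + 40.46 + 124.51 = 173.06 million (anyone who worked, including part-time for economic reasons, counts as employed).
Unemployed = 7.25 + 1.66 = 8.91 million (jobless and actively searching, or on temporary layoff).
Labor force = 173.06 + 8.91 = 181.97 million.
Not in labor force = 45.87 million (those not working and not actively searching are outside the labor force).
Civilian working-age population = 181.97 + 45.87 = 227.84 million.
Unemployment rate = 8.91 / 181.97 = 4.90%.
Labor force participation rate = 181.97 / 227.84 = 79.87%.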